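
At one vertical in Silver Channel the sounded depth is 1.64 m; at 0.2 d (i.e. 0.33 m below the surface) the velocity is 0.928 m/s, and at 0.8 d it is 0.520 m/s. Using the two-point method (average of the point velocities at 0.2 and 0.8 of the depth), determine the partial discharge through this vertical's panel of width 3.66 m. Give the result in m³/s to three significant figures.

v̄ = (0.928 + 0.520) / 2 = 0.7240 m/s
q = v̄ × d × w = 0.7240 × 1.64 × 3.66 = 4.346 m³/s

4.35 m³/s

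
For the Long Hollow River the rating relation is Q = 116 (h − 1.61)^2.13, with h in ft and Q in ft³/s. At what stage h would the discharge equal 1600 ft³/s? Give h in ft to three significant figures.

h − h₀ = (Q/C)^(1/b) = (1600/116)^(1/2.13) = 3.428 ft
h = 1.61 + 3.428 = 5.038 ft

5.04 ft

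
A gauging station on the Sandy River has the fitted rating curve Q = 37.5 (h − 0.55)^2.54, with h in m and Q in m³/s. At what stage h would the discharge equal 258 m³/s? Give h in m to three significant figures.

h − h₀ = (Q/C)^(1/b) = (258/37.5)^(1/2.54) = 2.137 m
h = 0.55 + 2.137 = 2.687 m

2.69 m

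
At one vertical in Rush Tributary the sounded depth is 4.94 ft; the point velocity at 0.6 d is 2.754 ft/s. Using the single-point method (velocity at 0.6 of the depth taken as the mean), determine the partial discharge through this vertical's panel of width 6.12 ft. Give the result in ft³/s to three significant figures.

83.3 ft³/s

v̄ = v₀.₆ = 2.754 ft/s
q = v̄ × d × w = 2.754 × 4.94 × 6.12 = 83.26 ft³/s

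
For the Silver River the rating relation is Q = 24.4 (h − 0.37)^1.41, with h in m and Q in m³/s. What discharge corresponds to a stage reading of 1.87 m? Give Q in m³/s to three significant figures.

43.2 m³/s

Q = 24.4 × (1.87 − 0.37)^1.41 = 24.4 × 1.5^1.41 = 43.22 m³/s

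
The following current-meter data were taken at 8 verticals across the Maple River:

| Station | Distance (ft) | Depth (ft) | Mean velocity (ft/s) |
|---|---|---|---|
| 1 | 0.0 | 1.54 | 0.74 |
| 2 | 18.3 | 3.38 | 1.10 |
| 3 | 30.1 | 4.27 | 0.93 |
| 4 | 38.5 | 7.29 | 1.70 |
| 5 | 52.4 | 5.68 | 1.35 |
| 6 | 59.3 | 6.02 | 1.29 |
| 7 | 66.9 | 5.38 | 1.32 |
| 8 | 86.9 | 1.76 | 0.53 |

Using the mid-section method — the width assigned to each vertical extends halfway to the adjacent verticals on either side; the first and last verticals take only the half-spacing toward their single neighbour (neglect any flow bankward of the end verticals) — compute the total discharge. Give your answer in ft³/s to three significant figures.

488 ft³/s

w_1 = (18.3 − 0.0)/2 = 9.15 ft; q_1 = 0.74 × 1.54 × 9.15 = 10.43 ft³/s
w_2 = (30.1 − 0.0)/2 = 15.05 ft; q_2 = 1.10 × 3.38 × 15.05 = 55.96 ft³/s
w_3 = (38.5 − 18.3)/2 = 10.1 ft; q_3 = 0.93 × 4.27 × 10.1 = 40.11 ft³/s
w_4 = (52.4 − 30.1)/2 = 11.15 ft; q_4 = 1.70 × 7.29 × 11.15 = 138.2 ft³/s
w_5 = (59.3 − 38.5)/2 = 10.4 ft; q_5 = 1.35 × 5.68 × 10.4 = 79.75 ft³/s
w_6 = (66.9 − 52.4)/2 = 7.25 ft; q_6 = 1.29 × 6.02 × 7.25 = 56.30 ft³/s
w_7 = (86.9 − 59.3)/2 = 13.8 ft; q_7 = 1.32 × 5.38 × 13.8 = 98.00 ft³/s
w_8 = (86.9 − 66.9)/2 = 10 ft; q_8 = 0.53 × 1.76 × 10 = 9.328 ft³/s
Q = Σ qᵢ = 488.1 ft³/s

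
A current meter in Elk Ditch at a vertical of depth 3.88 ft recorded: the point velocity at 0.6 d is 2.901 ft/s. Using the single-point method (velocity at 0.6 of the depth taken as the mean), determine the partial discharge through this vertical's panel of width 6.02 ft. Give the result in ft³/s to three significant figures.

v̄ = v₀.₆ = 2.901 ft/s
q = v̄ × d × w = 2.901 × 3.88 × 6.02 = 67.76 ft³/s

67.8 ft³/s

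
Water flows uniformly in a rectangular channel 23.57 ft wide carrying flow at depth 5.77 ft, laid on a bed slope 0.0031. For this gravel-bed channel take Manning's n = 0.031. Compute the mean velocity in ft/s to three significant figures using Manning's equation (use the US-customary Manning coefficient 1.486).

A = b·y = 23.57 × 5.77 = 136.0 ft²
P = b + 2y = 23.57 + 2×5.77 = 35.11 ft
R = A/P = 136.0/35.11 = 3.874 ft
Q = (1.486/n)·A·R^(2/3)·S^(1/2) = (1.486/0.031) × 136.0 × 3.874^(2/3) × 0.0031^(1/2) = 895.2 ft³/s
V = Q/A = 895.2/136.0 = 6.583 ft/s

6.58 ft/s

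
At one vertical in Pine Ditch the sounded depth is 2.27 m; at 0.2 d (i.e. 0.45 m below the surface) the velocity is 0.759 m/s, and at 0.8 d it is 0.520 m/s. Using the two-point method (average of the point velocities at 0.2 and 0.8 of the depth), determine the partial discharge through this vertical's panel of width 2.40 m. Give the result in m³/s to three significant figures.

3.48 m³/s

v̄ = (0.759 + 0.520) / 2 = 0.6395 m/s
q = v̄ × d × w = 0.6395 × 2.27 × 2.40 = 3.484 m³/s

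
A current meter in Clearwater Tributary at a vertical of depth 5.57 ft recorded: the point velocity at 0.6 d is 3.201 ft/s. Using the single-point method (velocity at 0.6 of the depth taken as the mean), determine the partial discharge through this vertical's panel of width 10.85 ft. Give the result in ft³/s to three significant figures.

v̄ = v₀.₆ = 3.201 ft/s
q = v̄ × d × w = 3.201 × 5.57 × 10.85 = 193.5 ft³/s

193 ft³/s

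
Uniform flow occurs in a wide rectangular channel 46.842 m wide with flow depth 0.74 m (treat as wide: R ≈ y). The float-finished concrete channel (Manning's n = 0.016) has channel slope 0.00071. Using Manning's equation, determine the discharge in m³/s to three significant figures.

A = b·y = 46.842 × 0.74 = 34.66 m²
Wide channel: R ≈ y = 0.74 m
Q = (1/n)·A·R^(2/3)·S^(1/2) = (1/0.016) × 34.66 × 0.7400^(2/3) × 0.00071^(1/2) = 47.23 m³/s

47.2 m³/s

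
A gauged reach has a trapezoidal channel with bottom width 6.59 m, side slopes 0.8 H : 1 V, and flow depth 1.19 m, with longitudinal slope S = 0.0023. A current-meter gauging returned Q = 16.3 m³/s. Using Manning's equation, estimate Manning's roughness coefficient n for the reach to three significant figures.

0.0252

A = (b + z·y)·y = (6.59 + 0.8×1.19)×1.19 = 8.975 m²
P = b + 2y√(1+z²) = 6.59 + 2×1.19×√(1+0.8²) = 9.638 m
R = A/P = 8.975/9.638 = 0.9312 m
n = (1/Q)·A·R^(2/3)·S^(1/2) = (1/16.3) × 8.975 × 0.9536 × 0.04796 = 0.02518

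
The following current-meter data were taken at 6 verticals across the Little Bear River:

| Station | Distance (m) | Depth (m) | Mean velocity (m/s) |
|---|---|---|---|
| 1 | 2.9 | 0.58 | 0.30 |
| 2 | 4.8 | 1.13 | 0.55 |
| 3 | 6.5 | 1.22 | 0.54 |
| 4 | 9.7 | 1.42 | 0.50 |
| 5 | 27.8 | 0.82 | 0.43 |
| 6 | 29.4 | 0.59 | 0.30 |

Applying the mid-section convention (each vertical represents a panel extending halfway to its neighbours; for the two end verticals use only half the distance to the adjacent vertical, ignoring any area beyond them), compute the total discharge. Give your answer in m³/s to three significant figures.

w_1 = (4.8 − 2.9)/2 = 0.95 m; q_1 = 0.30 × 0.58 × 0.95 = 0.1653 m³/s
w_2 = (6.5 − 2.9)/2 = 1.8 m; q_2 = 0.55 × 1.13 × 1.8 = 1.119 m³/s
w_3 = (9.7 − 4.8)/2 = 2.45 m; q_3 = 0.54 × 1.22 × 2.45 = 1.614 m³/s
w_4 = (27.8 − 6.5)/2 = 10.65 m; q_4 = 0.50 × 1.42 × 10.65 = 7.562 m³/s
w_5 = (29.4 − 9.7)/2 = 9.85 m; q_5 = 0.43 × 0.82 × 9.85 = 3.473 m³/s
w_6 = (29.4 − 27.8)/2 = 0.8 m; q_6 = 0.30 × 0.59 × 0.8 = 0.1416 m³/s
Q = Σ qᵢ = 14.07 m³/s

14.1 m³/s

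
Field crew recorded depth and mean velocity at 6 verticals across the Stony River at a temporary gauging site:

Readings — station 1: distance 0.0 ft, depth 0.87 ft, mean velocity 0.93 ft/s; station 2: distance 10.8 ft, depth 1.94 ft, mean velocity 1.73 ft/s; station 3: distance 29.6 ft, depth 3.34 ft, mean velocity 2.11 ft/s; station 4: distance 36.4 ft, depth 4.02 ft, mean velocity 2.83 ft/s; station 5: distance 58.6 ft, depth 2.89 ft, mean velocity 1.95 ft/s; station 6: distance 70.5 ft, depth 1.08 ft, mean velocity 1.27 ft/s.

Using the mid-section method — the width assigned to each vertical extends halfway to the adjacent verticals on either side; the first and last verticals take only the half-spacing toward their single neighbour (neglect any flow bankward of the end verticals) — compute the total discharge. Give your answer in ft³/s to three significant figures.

413 ft³/s

w_1 = (10.8 − 0.0)/2 = 5.4 ft; q_1 = 0.93 × 0.87 × 5.4 = 4.369 ft³/s
w_2 = (29.6 − 0.0)/2 = 14.8 ft; q_2 = 1.73 × 1.94 × 14.8 = 49.67 ft³/s
w_3 = (36.4 − 10.8)/2 = 12.8 ft; q_3 = 2.11 × 3.34 × 12.8 = 90.21 ft³/s
w_4 = (58.6 − 29.6)/2 = 14.5 ft; q_4 = 2.83 × 4.02 × 14.5 = 165.0 ft³/s
w_5 = (70.5 − 36.4)/2 = 17.05 ft; q_5 = 1.95 × 2.89 × 17.05 = 96.09 ft³/s
w_6 = (70.5 − 58.6)/2 = 5.95 ft; q_6 = 1.27 × 1.08 × 5.95 = 8.161 ft³/s
Q = Σ qᵢ = 413.5 ft³/s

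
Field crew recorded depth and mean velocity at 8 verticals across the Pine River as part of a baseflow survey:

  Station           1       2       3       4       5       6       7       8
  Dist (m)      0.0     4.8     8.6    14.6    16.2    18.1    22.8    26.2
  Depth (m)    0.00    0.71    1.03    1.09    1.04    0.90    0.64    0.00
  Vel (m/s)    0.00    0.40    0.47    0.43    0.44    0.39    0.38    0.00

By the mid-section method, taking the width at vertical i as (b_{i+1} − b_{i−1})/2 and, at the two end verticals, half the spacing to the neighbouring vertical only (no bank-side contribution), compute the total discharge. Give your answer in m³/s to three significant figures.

w_2 = (8.6 − 0.0)/2 = 4.3 m; q_2 = 0.40 × 0.71 × 4.3 = 1.221 m³/s
w_3 = (14.6 − 4.8)/2 = 4.9 m; q_3 = 0.47 × 1.03 × 4.9 = 2.372 m³/s
w_4 = (16.2 − 8.6)/2 = 3.8 m; q_4 = 0.43 × 1.09 × 3.8 = 1.781 m³/s
w_5 = (18.1 − 14.6)/2 = 1.75 m; q_5 = 0.44 × 1.04 × 1.75 = 0.8008 m³/s
w_6 = (22.8 − 16.2)/2 = 3.3 m; q_6 = 0.39 × 0.90 × 3.3 = 1.158 m³/s
w_7 = (26.2 − 18.1)/2 = 4.05 m; q_7 = 0.38 × 0.64 × 4.05 = 0.9850 m³/s
Stations 1, 8 contribute zero (depth or velocity is 0).
Q = Σ qᵢ = 8.318 m³/s

8.32 m³/s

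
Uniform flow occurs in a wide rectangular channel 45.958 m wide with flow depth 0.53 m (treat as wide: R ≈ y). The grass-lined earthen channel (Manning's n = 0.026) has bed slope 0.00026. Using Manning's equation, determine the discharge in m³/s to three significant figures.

A = b·y = 45.958 × 0.53 = 24.36 m²
Wide channel: R ≈ y = 0.53 m
Q = (1/n)·A·R^(2/3)·S^(1/2) = (1/0.026) × 24.36 × 0.5300^(2/3) × 0.00026^(1/2) = 9.893 m³/s

9.89 m³/s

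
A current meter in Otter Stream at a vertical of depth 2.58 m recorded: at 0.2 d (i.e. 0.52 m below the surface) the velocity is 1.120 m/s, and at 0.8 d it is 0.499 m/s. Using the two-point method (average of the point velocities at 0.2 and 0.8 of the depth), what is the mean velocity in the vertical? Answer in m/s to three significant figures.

0.810 m/s

v̄ = (1.120 + 0.499) / 2 = 0.8095 m/s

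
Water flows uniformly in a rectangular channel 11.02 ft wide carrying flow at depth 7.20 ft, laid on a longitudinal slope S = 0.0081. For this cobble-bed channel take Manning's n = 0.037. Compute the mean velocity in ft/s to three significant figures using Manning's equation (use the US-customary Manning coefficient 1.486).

7.72 ft/s

A = b·y = 11.02 × 7.20 = 79.34 ft²
P = b + 2y = 11.02 + 2×7.20 = 25.42 ft
R = A/P = 79.34/25.42 = 3.121 ft
Q = (1.486/n)·A·R^(2/3)·S^(1/2) = (1.486/0.037) × 79.34 × 3.121^(2/3) × 0.0081^(1/2) = 612.5 ft³/s
V = Q/A = 612.5/79.34 = 7.720 ft/s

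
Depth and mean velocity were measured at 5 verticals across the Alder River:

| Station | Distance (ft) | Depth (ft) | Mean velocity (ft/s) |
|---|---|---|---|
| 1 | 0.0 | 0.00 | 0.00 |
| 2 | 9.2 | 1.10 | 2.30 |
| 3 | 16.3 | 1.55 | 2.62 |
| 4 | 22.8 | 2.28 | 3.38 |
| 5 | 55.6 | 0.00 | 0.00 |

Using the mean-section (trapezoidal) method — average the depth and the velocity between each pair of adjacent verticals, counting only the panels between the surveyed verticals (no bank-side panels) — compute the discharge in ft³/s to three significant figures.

Panel 1-2: Δb = 9.2 ft, d̄ = (0.00+1.10)/2 = 0.55, v̄ = (0.00+2.30)/2 = 1.15 → q = 9.2×0.55×1.15 = 5.819 ft³/s
Panel 2-3: Δb = 7.1 ft, d̄ = (1.10+1.55)/2 = 1.325, v̄ = (2.30+2.62)/2 = 2.46 → q = 7.1×1.325×2.46 = 23.14 ft³/s
Panel 3-4: Δb = 6.5 ft, d̄ = (1.55+2.28)/2 = 1.915, v̄ = (2.62+3.38)/2 = 3 → q = 6.5×1.915×3 = 37.34 ft³/s
Panel 4-5: Δb = 32.8 ft, d̄ = (2.28+0.00)/2 = 1.14, v̄ = (3.38+0.00)/2 = 1.69 → q = 32.8×1.14×1.69 = 63.19 ft³/s
Q = Σ q = 129.5 ft³/s

129 ft³/s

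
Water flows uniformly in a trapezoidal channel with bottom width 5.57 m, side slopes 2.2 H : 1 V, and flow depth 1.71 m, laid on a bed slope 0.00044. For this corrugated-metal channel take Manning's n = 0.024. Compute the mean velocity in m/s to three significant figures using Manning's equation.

A = (b + z·y)·y = (5.57 + 2.2×1.71)×1.71 = 15.96 m²
P = b + 2y√(1+z²) = 5.57 + 2×1.71×√(1+2.2²) = 13.83 m
R = A/P = 15.96/13.83 = 1.153 m
Q = (1/n)·A·R^(2/3)·S^(1/2) = (1/0.024) × 15.96 × 1.153^(2/3) × 0.00044^(1/2) = 15.34 m³/s
V = Q/A = 15.34/15.96 = 0.9613 m/s

0.961 m/s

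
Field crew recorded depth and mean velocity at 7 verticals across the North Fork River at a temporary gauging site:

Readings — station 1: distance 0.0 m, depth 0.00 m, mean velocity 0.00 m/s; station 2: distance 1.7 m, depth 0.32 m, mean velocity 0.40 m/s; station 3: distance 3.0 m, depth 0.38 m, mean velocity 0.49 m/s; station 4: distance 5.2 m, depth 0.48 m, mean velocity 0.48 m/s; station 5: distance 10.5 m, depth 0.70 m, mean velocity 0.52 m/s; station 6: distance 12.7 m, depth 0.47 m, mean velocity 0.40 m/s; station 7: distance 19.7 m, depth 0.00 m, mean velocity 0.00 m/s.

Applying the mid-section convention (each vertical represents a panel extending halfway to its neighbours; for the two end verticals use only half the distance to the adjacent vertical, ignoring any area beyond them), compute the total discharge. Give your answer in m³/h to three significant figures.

w_2 = (3.0 − 0.0)/2 = 1.5 m; q_2 = 0.40 × 0.32 × 1.5 = 0.1920 m³/s
w_3 = (5.2 − 1.7)/2 = 1.75 m; q_3 = 0.49 × 0.38 × 1.75 = 0.3259 m³/s
w_4 = (10.5 − 3.0)/2 = 3.75 m; q_4 = 0.48 × 0.48 × 3.75 = 0.8640 m³/s
w_5 = (12.7 − 5.2)/2 = 3.75 m; q_5 = 0.52 × 0.70 × 3.75 = 1.365 m³/s
w_6 = (19.7 − 10.5)/2 = 4.6 m; q_6 = 0.40 × 0.47 × 4.6 = 0.8648 m³/s
Stations 1, 7 contribute zero (depth or velocity is 0).
Q = Σ qᵢ = 3.612 m³/s
= 3.612 × 3600 = 13000 m³/h

13000 m³/h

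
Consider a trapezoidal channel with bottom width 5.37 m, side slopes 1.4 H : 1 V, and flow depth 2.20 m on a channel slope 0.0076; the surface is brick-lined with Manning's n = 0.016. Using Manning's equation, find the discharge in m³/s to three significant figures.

129 m³/s

A = (b + z·y)·y = (5.37 + 1.4×2.20)×2.20 = 18.59 m²
P = b + 2y√(1+z²) = 5.37 + 2×2.20×√(1+1.4²) = 12.94 m
R = A/P = 18.59/12.94 = 1.437 m
Q = (1/n)·A·R^(2/3)·S^(1/2) = (1/0.016) × 18.59 × 1.437^(2/3) × 0.0076^(1/2) = 129.0 m³/s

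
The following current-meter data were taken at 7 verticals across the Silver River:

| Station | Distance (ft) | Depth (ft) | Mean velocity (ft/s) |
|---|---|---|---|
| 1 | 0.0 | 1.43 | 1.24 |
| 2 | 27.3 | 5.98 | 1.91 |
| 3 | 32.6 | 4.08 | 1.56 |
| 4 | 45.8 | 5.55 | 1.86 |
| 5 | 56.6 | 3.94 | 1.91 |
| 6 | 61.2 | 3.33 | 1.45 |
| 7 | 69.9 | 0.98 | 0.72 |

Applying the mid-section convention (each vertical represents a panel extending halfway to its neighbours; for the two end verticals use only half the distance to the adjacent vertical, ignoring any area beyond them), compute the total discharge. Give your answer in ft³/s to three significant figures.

w_1 = (27.3 − 0.0)/2 = 13.65 ft; q_1 = 1.24 × 1.43 × 13.65 = 24.20 ft³/s
w_2 = (32.6 − 0.0)/2 = 16.3 ft; q_2 = 1.91 × 5.98 × 16.3 = 186.2 ft³/s
w_3 = (45.8 − 27.3)/2 = 9.25 ft; q_3 = 1.56 × 4.08 × 9.25 = 58.87 ft³/s
w_4 = (56.6 − 32.6)/2 = 12 ft; q_4 = 1.86 × 5.55 × 12 = 123.9 ft³/s
w_5 = (61.2 − 45.8)/2 = 7.7 ft; q_5 = 1.91 × 3.94 × 7.7 = 57.95 ft³/s
w_6 = (69.9 − 56.6)/2 = 6.65 ft; q_6 = 1.45 × 3.33 × 6.65 = 32.11 ft³/s
w_7 = (69.9 − 61.2)/2 = 4.35 ft; q_7 = 0.72 × 0.98 × 4.35 = 3.069 ft³/s
Q = Σ qᵢ = 486.3 ft³/s

486 ft³/s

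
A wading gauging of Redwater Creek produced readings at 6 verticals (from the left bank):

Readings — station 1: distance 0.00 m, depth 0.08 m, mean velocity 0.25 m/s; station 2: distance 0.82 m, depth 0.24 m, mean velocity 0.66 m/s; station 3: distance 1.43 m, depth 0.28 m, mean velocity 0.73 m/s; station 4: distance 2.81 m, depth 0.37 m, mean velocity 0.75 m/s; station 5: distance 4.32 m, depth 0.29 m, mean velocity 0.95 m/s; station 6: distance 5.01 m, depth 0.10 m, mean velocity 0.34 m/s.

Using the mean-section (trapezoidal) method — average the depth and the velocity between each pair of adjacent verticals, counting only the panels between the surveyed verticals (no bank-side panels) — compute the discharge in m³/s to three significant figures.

Panel 1-2: Δb = 0.82 m, d̄ = (0.08+0.24)/2 = 0.16, v̄ = (0.25+0.66)/2 = 0.455 → q = 0.82×0.16×0.455 = 0.05970 m³/s
Panel 2-3: Δb = 0.61 m, d̄ = (0.24+0.28)/2 = 0.26, v̄ = (0.66+0.73)/2 = 0.695 → q = 0.61×0.26×0.695 = 0.1102 m³/s
Panel 3-4: Δb = 1.38 m, d̄ = (0.28+0.37)/2 = 0.325, v̄ = (0.73+0.75)/2 = 0.74 → q = 1.38×0.325×0.74 = 0.3319 m³/s
Panel 4-5: Δb = 1.51 m, d̄ = (0.37+0.29)/2 = 0.33, v̄ = (0.75+0.95)/2 = 0.85 → q = 1.51×0.33×0.85 = 0.4236 m³/s
Panel 5-6: Δb = 0.69 m, d̄ = (0.29+0.10)/2 = 0.195, v̄ = (0.95+0.34)/2 = 0.645 → q = 0.69×0.195×0.645 = 0.08678 m³/s
Q = Σ q = 1.012 m³/s

1.01 m³/s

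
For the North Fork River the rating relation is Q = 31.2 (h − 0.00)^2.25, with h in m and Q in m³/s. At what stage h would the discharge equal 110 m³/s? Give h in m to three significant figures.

1.75 m

h − h₀ = (Q/C)^(1/b) = (110/31.2)^(1/2.25) = 1.751 m
h = 0.00 + 1.751 = 1.751 m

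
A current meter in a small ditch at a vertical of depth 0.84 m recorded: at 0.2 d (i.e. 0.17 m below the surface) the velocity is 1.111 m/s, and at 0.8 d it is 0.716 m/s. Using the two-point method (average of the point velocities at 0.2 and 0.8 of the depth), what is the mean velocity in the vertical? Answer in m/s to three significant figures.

0.914 m/s

v̄ = (1.111 + 0.716) / 2 = 0.9135 m/s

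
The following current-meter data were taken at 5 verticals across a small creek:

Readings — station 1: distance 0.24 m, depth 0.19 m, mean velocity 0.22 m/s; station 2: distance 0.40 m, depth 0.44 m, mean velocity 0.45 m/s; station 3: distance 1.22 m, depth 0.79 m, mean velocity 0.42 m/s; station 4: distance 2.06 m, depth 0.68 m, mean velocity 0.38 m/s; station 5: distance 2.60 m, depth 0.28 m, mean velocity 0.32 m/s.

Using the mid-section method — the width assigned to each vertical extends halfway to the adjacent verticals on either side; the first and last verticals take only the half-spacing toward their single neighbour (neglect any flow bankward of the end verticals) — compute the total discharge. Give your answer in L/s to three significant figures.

578 L/s

w_1 = (0.40 − 0.24)/2 = 0.08 m; q_1 = 0.22 × 0.19 × 0.08 = 0.003344 m³/s
w_2 = (1.22 − 0.24)/2 = 0.49 m; q_2 = 0.45 × 0.44 × 0.49 = 0.09702 m³/s
w_3 = (2.06 − 0.40)/2 = 0.83 m; q_3 = 0.42 × 0.79 × 0.83 = 0.2754 m³/s
w_4 = (2.60 − 1.22)/2 = 0.69 m; q_4 = 0.38 × 0.68 × 0.69 = 0.1783 m³/s
w_5 = (2.60 − 2.06)/2 = 0.27 m; q_5 = 0.32 × 0.28 × 0.27 = 0.02419 m³/s
Q = Σ qᵢ = 0.5782 m³/s
= 0.5782 × 1000 = 578.2 L/s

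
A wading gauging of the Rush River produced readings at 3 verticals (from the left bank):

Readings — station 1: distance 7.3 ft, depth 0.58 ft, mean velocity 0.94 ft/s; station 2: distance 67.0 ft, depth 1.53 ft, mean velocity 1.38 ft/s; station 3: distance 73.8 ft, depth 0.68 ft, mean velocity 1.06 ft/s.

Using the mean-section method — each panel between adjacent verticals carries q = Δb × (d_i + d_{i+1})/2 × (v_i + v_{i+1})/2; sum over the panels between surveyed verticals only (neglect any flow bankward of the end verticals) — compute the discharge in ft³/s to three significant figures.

Panel 1-2: Δb = 59.7 ft, d̄ = (0.58+1.53)/2 = 1.055, v̄ = (0.94+1.38)/2 = 1.16 → q = 59.7×1.055×1.16 = 73.06 ft³/s
Panel 2-3: Δb = 6.8 ft, d̄ = (1.53+0.68)/2 = 1.105, v̄ = (1.38+1.06)/2 = 1.22 → q = 6.8×1.105×1.22 = 9.167 ft³/s
Q = Σ q = 82.23 ft³/s

82.2 ft³/s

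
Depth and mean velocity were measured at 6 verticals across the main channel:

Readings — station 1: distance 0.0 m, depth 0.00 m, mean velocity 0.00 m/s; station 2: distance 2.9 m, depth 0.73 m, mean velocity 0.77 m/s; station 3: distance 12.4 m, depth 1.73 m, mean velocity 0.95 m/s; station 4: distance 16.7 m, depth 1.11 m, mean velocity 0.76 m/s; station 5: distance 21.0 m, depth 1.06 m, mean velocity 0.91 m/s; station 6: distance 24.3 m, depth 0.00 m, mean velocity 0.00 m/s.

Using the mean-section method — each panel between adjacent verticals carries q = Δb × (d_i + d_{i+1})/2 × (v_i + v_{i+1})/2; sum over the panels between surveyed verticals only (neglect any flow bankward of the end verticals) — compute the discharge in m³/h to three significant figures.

73300 m³/h

Panel 1-2: Δb = 2.9 m, d̄ = (0.00+0.73)/2 = 0.365, v̄ = (0.00+0.77)/2 = 0.385 → q = 2.9×0.365×0.385 = 0.4075 m³/s
Panel 2-3: Δb = 9.5 m, d̄ = (0.73+1.73)/2 = 1.23, v̄ = (0.77+0.95)/2 = 0.86 → q = 9.5×1.23×0.86 = 10.05 m³/s
Panel 3-4: Δb = 4.3 m, d̄ = (1.73+1.11)/2 = 1.42, v̄ = (0.95+0.76)/2 = 0.855 → q = 4.3×1.42×0.855 = 5.221 m³/s
Panel 4-5: Δb = 4.3 m, d̄ = (1.11+1.06)/2 = 1.085, v̄ = (0.76+0.91)/2 = 0.835 → q = 4.3×1.085×0.835 = 3.896 m³/s
Panel 5-6: Δb = 3.3 m, d̄ = (1.06+0.00)/2 = 0.53, v̄ = (0.91+0.00)/2 = 0.455 → q = 3.3×0.53×0.455 = 0.7958 m³/s
Q = Σ q = 20.37 m³/s
= 20.37 × 3600 = 73330 m³/h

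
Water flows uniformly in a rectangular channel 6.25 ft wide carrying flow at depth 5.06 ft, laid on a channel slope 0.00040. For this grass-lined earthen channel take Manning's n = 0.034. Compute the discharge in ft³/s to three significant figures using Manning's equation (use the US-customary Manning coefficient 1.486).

42.9 ft³/s

A = b·y = 6.25 × 5.06 = 31.63 ft²
P = b + 2y = 6.25 + 2×5.06 = 16.37 ft
R = A/P = 31.63/16.37 = 1.932 ft
Q = (1.486/n)·A·R^(2/3)·S^(1/2) = (1.486/0.034) × 31.63 × 1.932^(2/3) × 0.00040^(1/2) = 42.88 ft³/s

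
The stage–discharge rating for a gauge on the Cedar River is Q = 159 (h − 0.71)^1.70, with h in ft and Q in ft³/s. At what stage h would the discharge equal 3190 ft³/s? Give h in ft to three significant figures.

h − h₀ = (Q/C)^(1/b) = (3190/159)^(1/1.70) = 5.836 ft
h = 0.71 + 5.836 = 6.546 ft

6.55 ft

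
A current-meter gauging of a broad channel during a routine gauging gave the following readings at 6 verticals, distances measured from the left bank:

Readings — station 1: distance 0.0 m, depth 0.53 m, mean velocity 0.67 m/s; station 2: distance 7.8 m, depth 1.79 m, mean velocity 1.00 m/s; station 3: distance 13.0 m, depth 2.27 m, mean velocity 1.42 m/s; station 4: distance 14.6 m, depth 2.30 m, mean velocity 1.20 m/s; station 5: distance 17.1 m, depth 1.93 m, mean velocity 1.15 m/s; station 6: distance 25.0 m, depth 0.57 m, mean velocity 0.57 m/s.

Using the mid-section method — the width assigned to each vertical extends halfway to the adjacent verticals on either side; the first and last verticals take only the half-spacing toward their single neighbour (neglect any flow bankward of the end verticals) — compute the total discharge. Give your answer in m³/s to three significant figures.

42.5 m³/s

w_1 = (7.8 − 0.0)/2 = 3.9 m; q_1 = 0.67 × 0.53 × 3.9 = 1.385 m³/s
w_2 = (13.0 − 0.0)/2 = 6.5 m; q_2 = 1.00 × 1.79 × 6.5 = 11.64 m³/s
w_3 = (14.6 − 7.8)/2 = 3.4 m; q_3 = 1.42 × 2.27 × 3.4 = 10.96 m³/s
w_4 = (17.1 − 13.0)/2 = 2.05 m; q_4 = 1.20 × 2.30 × 2.05 = 5.658 m³/s
w_5 = (25.0 − 14.6)/2 = 5.2 m; q_5 = 1.15 × 1.93 × 5.2 = 11.54 m³/s
w_6 = (25.0 − 17.1)/2 = 3.95 m; q_6 = 0.57 × 0.57 × 3.95 = 1.283 m³/s
Q = Σ qᵢ = 42.46 m³/s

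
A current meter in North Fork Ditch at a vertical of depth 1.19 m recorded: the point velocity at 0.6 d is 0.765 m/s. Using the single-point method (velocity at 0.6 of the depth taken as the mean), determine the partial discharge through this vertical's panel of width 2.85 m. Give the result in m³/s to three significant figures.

2.59 m³/s

v̄ = v₀.₆ = 0.765 m/s
q = v̄ × d × w = 0.7650 × 1.19 × 2.85 = 2.594 m³/s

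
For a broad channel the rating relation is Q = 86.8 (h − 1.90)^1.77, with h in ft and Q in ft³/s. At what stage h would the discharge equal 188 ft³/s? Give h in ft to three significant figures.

3.45 ft

h − h₀ = (Q/C)^(1/b) = (188/86.8)^(1/1.77) = 1.547 ft
h = 1.90 + 1.547 = 3.447 ft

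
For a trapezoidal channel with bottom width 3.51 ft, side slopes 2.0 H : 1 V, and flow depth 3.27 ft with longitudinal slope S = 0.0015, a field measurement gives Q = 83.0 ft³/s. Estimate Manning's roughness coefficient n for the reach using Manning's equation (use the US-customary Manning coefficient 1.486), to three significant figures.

0.0339

A = (b + z·y)·y = (3.51 + 2.0×3.27)×3.27 = 32.86 ft²
P = b + 2y√(1+z²) = 3.51 + 2×3.27×√(1+2.0²) = 18.13 ft
R = A/P = 32.86/18.13 = 1.812 ft
n = (1.486/Q)·A·R^(2/3)·S^(1/2) = (1.486/83.0) × 32.86 × 1.486 × 0.03873 = 0.03387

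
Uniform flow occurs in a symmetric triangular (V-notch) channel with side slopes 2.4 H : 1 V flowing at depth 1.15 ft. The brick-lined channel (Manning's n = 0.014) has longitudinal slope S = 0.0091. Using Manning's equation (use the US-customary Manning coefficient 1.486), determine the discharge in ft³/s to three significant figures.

A = z·y² = 2.4×1.15² = 3.174 ft²
P = 2y√(1+z²) = 2×1.15×√(1+2.4²) = 5.980 ft
R = A/P = 3.174/5.980 = 0.5308 ft
Q = (1.486/n)·A·R^(2/3)·S^(1/2) = (1.486/0.014) × 3.174 × 0.5308^(2/3) × 0.0091^(1/2) = 21.07 ft³/s

21.1 ft³/s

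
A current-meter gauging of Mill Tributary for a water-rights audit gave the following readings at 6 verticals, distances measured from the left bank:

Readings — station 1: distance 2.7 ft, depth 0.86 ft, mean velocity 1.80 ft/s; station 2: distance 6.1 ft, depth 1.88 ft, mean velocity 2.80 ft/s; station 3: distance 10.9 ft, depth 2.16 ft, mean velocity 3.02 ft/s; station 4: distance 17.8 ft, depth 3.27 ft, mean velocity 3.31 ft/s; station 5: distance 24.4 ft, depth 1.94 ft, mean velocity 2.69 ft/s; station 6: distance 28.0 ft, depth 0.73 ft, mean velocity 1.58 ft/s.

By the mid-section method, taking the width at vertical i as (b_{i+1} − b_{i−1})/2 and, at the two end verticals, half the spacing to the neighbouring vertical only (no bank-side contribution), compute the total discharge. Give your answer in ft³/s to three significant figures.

164 ft³/s

w_1 = (6.1 − 2.7)/2 = 1.7 ft; q_1 = 1.80 × 0.86 × 1.7 = 2.632 ft³/s
w_2 = (10.9 − 2.7)/2 = 4.1 ft; q_2 = 2.80 × 1.88 × 4.1 = 21.58 ft³/s
w_3 = (17.8 − 6.1)/2 = 5.85 ft; q_3 = 3.02 × 2.16 × 5.85 = 38.16 ft³/s
w_4 = (24.4 − 10.9)/2 = 6.75 ft; q_4 = 3.31 × 3.27 × 6.75 = 73.06 ft³/s
w_5 = (28.0 − 17.8)/2 = 5.1 ft; q_5 = 2.69 × 1.94 × 5.1 = 26.61 ft³/s
w_6 = (28.0 − 24.4)/2 = 1.8 ft; q_6 = 1.58 × 0.73 × 1.8 = 2.076 ft³/s
Q = Σ qᵢ = 164.1 ft³/s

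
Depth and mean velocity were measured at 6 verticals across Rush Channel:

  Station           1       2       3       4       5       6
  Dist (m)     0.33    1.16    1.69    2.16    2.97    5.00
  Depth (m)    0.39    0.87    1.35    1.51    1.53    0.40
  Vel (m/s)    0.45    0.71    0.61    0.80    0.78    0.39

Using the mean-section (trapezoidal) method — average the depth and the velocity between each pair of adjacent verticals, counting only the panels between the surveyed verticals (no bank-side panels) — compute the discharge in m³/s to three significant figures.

Panel 1-2: Δb = 0.83 m, d̄ = (0.39+0.87)/2 = 0.63, v̄ = (0.45+0.71)/2 = 0.58 → q = 0.83×0.63×0.58 = 0.3033 m³/s
Panel 2-3: Δb = 0.53 m, d̄ = (0.87+1.35)/2 = 1.11, v̄ = (0.71+0.61)/2 = 0.66 → q = 0.53×1.11×0.66 = 0.3883 m³/s
Panel 3-4: Δb = 0.47 m, d̄ = (1.35+1.51)/2 = 1.43, v̄ = (0.61+0.80)/2 = 0.705 → q = 0.47×1.43×0.705 = 0.4738 m³/s
Panel 4-5: Δb = 0.81 m, d̄ = (1.51+1.53)/2 = 1.52, v̄ = (0.80+0.78)/2 = 0.79 → q = 0.81×1.52×0.79 = 0.9726 m³/s
Panel 5-6: Δb = 2.03 m, d̄ = (1.53+0.40)/2 = 0.965, v̄ = (0.78+0.39)/2 = 0.585 → q = 2.03×0.965×0.585 = 1.146 m³/s
Q = Σ q = 3.284 m³/s

3.28 m³/s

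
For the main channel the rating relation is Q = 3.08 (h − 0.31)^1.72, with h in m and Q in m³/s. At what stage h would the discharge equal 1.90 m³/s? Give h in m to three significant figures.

1.07 m

h − h₀ = (Q/C)^(1/b) = (1.90/3.08)^(1/1.72) = 0.7551 m
h = 0.31 + 0.7551 = 1.065 m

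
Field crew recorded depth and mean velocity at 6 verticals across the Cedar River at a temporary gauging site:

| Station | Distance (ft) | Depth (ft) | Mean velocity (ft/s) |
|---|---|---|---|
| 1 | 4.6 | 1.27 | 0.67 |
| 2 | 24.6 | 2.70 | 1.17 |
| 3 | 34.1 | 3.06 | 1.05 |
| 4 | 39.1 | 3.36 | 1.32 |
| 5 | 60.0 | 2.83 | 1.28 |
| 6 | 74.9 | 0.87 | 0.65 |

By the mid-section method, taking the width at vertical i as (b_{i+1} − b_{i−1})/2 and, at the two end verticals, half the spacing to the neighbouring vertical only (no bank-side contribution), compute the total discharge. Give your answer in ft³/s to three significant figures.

w_1 = (24.6 − 4.6)/2 = 10 ft; q_1 = 0.67 × 1.27 × 10 = 8.509 ft³/s
w_2 = (34.1 − 4.6)/2 = 14.75 ft; q_2 = 1.17 × 2.70 × 14.75 = 46.60 ft³/s
w_3 = (39.1 − 24.6)/2 = 7.25 ft; q_3 = 1.05 × 3.06 × 7.25 = 23.29 ft³/s
w_4 = (60.0 − 34.1)/2 = 12.95 ft; q_4 = 1.32 × 3.36 × 12.95 = 57.44 ft³/s
w_5 = (74.9 − 39.1)/2 = 17.9 ft; q_5 = 1.28 × 2.83 × 17.9 = 64.84 ft³/s
w_6 = (74.9 − 60.0)/2 = 7.45 ft; q_6 = 0.65 × 0.87 × 7.45 = 4.213 ft³/s
Q = Σ qᵢ = 204.9 ft³/s

205 ft³/s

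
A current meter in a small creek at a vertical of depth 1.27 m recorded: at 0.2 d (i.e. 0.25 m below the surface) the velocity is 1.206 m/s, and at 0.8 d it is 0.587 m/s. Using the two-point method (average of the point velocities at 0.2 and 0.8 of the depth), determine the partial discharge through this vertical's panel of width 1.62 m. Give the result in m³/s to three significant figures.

v̄ = (1.206 + 0.587) / 2 = 0.8965 m/s
q = v̄ × d × w = 0.8965 × 1.27 × 1.62 = 1.844 m³/s

1.84 m³/s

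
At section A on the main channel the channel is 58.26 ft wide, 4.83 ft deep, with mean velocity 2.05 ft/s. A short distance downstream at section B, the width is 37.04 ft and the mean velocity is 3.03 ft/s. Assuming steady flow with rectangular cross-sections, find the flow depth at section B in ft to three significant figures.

5.14 ft

Q = A₁V₁ = (58.26×4.83) × 2.05 = 576.9 ft³/s
d₂ = Q/(b₂ V₂) = 576.9/(37.04×3.03) = 5.140 ft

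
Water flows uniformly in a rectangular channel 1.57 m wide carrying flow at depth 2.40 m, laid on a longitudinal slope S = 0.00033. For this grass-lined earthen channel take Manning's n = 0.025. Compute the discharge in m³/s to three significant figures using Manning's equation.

1.93 m³/s

A = b·y = 1.57 × 2.40 = 3.768 m²
P = b + 2y = 1.57 + 2×2.40 = 6.370 m
R = A/P = 3.768/6.370 = 0.5915 m
Q = (1/n)·A·R^(2/3)·S^(1/2) = (1/0.025) × 3.768 × 0.5915^(2/3) × 0.00033^(1/2) = 1.929 m³/s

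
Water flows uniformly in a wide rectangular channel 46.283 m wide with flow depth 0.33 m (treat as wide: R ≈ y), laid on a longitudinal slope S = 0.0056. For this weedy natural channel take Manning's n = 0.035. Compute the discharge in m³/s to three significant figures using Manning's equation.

A = b·y = 46.283 × 0.33 = 15.27 m²
Wide channel: R ≈ y = 0.33 m
Q = (1/n)·A·R^(2/3)·S^(1/2) = (1/0.035) × 15.27 × 0.3300^(2/3) × 0.0056^(1/2) = 15.59 m³/s

15.6 m³/s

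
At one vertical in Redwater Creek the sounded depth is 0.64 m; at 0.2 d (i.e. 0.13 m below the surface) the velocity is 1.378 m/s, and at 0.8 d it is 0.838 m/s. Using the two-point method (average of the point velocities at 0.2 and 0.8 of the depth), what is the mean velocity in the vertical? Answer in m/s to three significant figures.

v̄ = (1.378 + 0.838) / 2 = 1.108 m/s

1.11 m/s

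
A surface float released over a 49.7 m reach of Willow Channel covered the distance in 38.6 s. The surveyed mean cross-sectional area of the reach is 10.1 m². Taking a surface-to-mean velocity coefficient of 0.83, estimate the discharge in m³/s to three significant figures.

10.8 m³/s

v_surface = L / t̄ = 49.7 / 38.6 = 1.288 m/s
v_mean = 0.83 × 1.288 = 1.069 m/s
Q = A × v_mean = 10.1 × 1.069 = 10.79 m³/s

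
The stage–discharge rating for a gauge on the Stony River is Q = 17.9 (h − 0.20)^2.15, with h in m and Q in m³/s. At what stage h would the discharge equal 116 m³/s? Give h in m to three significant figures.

h − h₀ = (Q/C)^(1/b) = (116/17.9)^(1/2.15) = 2.385 m
h = 0.20 + 2.385 = 2.585 m

2.59 m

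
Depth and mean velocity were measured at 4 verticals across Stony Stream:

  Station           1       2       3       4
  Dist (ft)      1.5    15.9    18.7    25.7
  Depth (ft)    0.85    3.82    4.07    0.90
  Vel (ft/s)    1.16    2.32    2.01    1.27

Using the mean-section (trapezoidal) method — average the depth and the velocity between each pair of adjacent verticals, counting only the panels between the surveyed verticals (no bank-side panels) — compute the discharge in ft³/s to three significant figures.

Panel 1-2: Δb = 14.4 ft, d̄ = (0.85+3.82)/2 = 2.335, v̄ = (1.16+2.32)/2 = 1.74 → q = 14.4×2.335×1.74 = 58.51 ft³/s
Panel 2-3: Δb = 2.8 ft, d̄ = (3.82+4.07)/2 = 3.945, v̄ = (2.32+2.01)/2 = 2.165 → q = 2.8×3.945×2.165 = 23.91 ft³/s
Panel 3-4: Δb = 7 ft, d̄ = (4.07+0.90)/2 = 2.485, v̄ = (2.01+1.27)/2 = 1.64 → q = 7×2.485×1.64 = 28.53 ft³/s
Q = Σ q = 110.9 ft³/s

111 ft³/s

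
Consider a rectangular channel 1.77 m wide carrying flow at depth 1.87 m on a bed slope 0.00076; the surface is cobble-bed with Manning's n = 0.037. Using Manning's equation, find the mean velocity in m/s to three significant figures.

0.530 m/s

A = b·y = 1.77 × 1.87 = 3.310 m²
P = b + 2y = 1.77 + 2×1.87 = 5.510 m
R = A/P = 3.310/5.510 = 0.6007 m
Q = (1/n)·A·R^(2/3)·S^(1/2) = (1/0.037) × 3.310 × 0.6007^(2/3) × 0.00076^(1/2) = 1.756 m³/s
V = Q/A = 1.756/3.310 = 0.5305 m/s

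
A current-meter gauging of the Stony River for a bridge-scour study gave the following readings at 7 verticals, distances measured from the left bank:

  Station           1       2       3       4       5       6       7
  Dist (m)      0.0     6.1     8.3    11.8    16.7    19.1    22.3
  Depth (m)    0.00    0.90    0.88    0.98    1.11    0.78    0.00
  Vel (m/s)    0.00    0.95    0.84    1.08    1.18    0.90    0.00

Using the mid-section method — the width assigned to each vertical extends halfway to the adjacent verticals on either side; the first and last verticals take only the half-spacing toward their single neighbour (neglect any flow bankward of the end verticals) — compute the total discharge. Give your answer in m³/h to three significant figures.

w_2 = (8.3 − 0.0)/2 = 4.15 m; q_2 = 0.95 × 0.90 × 4.15 = 3.548 m³/s
w_3 = (11.8 − 6.1)/2 = 2.85 m; q_3 = 0.84 × 0.88 × 2.85 = 2.107 m³/s
w_4 = (16.7 − 8.3)/2 = 4.2 m; q_4 = 1.08 × 0.98 × 4.2 = 4.445 m³/s
w_5 = (19.1 − 11.8)/2 = 3.65 m; q_5 = 1.18 × 1.11 × 3.65 = 4.781 m³/s
w_6 = (22.3 − 16.7)/2 = 2.8 m; q_6 = 0.90 × 0.78 × 2.8 = 1.966 m³/s
Stations 1, 7 contribute zero (depth or velocity is 0).
Q = Σ qᵢ = 16.85 m³/s
= 16.85 × 3600 = 60650 m³/h

60600 m³/h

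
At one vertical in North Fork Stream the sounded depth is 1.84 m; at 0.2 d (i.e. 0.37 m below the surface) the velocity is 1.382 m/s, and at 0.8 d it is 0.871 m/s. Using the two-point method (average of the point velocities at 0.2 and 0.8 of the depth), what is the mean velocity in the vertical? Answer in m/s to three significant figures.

1.13 m/s

v̄ = (1.382 + 0.871) / 2 = 1.127 m/s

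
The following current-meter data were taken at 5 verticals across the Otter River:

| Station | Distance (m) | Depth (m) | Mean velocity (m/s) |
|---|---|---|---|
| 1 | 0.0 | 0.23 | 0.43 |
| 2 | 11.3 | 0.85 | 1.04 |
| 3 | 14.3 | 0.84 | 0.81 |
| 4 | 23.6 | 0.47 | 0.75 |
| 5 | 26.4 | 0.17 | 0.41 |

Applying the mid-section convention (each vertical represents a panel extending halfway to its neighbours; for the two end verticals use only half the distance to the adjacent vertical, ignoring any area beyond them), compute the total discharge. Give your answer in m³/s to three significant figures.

13.3 m³/s

w_1 = (11.3 − 0.0)/2 = 5.65 m; q_1 = 0.43 × 0.23 × 5.65 = 0.5588 m³/s
w_2 = (14.3 − 0.0)/2 = 7.15 m; q_2 = 1.04 × 0.85 × 7.15 = 6.321 m³/s
w_3 = (23.6 − 11.3)/2 = 6.15 m; q_3 = 0.81 × 0.84 × 6.15 = 4.184 m³/s
w_4 = (26.4 − 14.3)/2 = 6.05 m; q_4 = 0.75 × 0.47 × 6.05 = 2.133 m³/s
w_5 = (26.4 − 23.6)/2 = 1.4 m; q_5 = 0.41 × 0.17 × 1.4 = 0.09758 m³/s
Q = Σ qᵢ = 13.29 m³/s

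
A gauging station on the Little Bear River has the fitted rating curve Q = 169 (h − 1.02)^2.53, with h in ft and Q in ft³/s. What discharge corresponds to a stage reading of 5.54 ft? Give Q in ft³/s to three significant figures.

Q = 169 × (5.54 − 1.02)^2.53 = 169 × 4.52^2.53 = 7680 ft³/s

7680 ft³/s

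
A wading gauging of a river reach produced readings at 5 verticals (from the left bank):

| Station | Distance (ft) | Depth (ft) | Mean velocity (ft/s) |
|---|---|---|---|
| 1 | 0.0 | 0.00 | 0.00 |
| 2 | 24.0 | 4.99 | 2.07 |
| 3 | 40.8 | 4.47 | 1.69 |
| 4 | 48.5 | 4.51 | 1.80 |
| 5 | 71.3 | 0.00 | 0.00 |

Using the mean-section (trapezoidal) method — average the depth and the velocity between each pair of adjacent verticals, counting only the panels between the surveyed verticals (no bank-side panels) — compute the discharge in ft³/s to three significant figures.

318 ft³/s

Panel 1-2: Δb = 24 ft, d̄ = (0.00+4.99)/2 = 2.495, v̄ = (0.00+2.07)/2 = 1.035 → q = 24×2.495×1.035 = 61.98 ft³/s
Panel 2-3: Δb = 16.8 ft, d̄ = (4.99+4.47)/2 = 4.73, v̄ = (2.07+1.69)/2 = 1.88 → q = 16.8×4.73×1.88 = 149.4 ft³/s
Panel 3-4: Δb = 7.7 ft, d̄ = (4.47+4.51)/2 = 4.49, v̄ = (1.69+1.80)/2 = 1.745 → q = 7.7×4.49×1.745 = 60.33 ft³/s
Panel 4-5: Δb = 22.8 ft, d̄ = (4.51+0.00)/2 = 2.255, v̄ = (1.80+0.00)/2 = 0.9 → q = 22.8×2.255×0.9 = 46.27 ft³/s
Q = Σ q = 318.0 ft³/s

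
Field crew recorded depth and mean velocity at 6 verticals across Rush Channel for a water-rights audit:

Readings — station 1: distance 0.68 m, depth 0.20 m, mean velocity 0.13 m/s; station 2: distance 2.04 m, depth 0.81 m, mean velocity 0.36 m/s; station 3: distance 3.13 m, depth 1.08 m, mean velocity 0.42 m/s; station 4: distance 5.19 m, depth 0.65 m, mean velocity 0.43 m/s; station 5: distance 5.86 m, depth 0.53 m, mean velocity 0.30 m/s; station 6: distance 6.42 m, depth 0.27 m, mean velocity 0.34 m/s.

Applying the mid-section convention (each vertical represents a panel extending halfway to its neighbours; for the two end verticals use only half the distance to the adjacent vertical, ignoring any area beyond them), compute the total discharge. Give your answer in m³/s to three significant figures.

w_1 = (2.04 − 0.68)/2 = 0.68 m; q_1 = 0.13 × 0.20 × 0.68 = 0.01768 m³/s
w_2 = (3.13 − 0.68)/2 = 1.225 m; q_2 = 0.36 × 0.81 × 1.225 = 0.3572 m³/s
w_3 = (5.19 − 2.04)/2 = 1.575 m; q_3 = 0.42 × 1.08 × 1.575 = 0.7144 m³/s
w_4 = (5.86 − 3.13)/2 = 1.365 m; q_4 = 0.43 × 0.65 × 1.365 = 0.3815 m³/s
w_5 = (6.42 − 5.19)/2 = 0.615 m; q_5 = 0.30 × 0.53 × 0.615 = 0.09779 m³/s
w_6 = (6.42 − 5.86)/2 = 0.28 m; q_6 = 0.34 × 0.27 × 0.28 = 0.02570 m³/s
Q = Σ qᵢ = 1.594 m³/s

1.59 m³/s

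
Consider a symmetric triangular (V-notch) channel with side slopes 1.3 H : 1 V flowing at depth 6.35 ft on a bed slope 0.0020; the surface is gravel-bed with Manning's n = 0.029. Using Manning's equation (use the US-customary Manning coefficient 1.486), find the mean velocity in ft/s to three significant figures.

4.24 ft/s

A = z·y² = 1.3×6.35² = 52.42 ft²
P = 2y√(1+z²) = 2×6.35×√(1+1.3²) = 20.83 ft
R = A/P = 52.42/20.83 = 2.517 ft
Q = (1.486/n)·A·R^(2/3)·S^(1/2) = (1.486/0.029) × 52.42 × 2.517^(2/3) × 0.0020^(1/2) = 222.2 ft³/s
V = Q/A = 222.2/52.42 = 4.240 ft/s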